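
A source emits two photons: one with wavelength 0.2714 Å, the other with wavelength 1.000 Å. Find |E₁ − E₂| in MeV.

Using E = hc/λ: E₁ = 7.3193 × 10^-15 J, E₂ = 1.9864 × 10^-15 J.
|ΔE| = |7.3193 × 10^-15 − 1.9864 × 10^-15| = 5.33 × 10^-15 J = 0.0333 MeV.

0.0333 MeV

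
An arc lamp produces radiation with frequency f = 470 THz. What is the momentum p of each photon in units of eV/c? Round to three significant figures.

(h = 6.62607015e-34 J·s, c = 2.99792458e8 m/s, 1 eV = 1.602176634e-19 J.)
In SI units: f = 470 THz = 4.7e14 Hz.
For a photon p = hf/c, so p = 1.039e-27 kg·m/s.
Converting to eV/c: p = 1.944 eV/c ≈ 1.94 eV/c.

1.94 eV/c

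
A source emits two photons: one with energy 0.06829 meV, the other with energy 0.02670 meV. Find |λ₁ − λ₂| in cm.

Using λ = hc/E: λ₁ = 0.018156 m, λ₂ = 0.046436 m.
|Δλ| = |0.018156 − 0.046436| = 0.0283 m = 2.83 cm.

2.83 cm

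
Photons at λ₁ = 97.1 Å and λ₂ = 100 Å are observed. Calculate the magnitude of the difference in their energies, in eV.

Using E = hc/λ: E₁ = 2.046 × 10^-17 J, E₂ = 1.986 × 10^-17 J.
|ΔE| = |2.046 × 10^-17 − 1.986 × 10^-17| = 5.93 × 10^-19 J = 3.70 eV.

3.70 eV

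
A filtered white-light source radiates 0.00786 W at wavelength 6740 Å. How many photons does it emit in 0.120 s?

Total energy: E_total = P·t = 0.00786 × 0.120 = 9.432·10^-4 J.
Per-photon energy: E = 2.947·10^-19 J.
N = E_total / E_photon = 3.20·10^15.

3.20·10^15 photons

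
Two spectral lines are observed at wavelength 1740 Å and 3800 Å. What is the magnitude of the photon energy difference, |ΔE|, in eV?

3.86 eV

Using E = hc/λ: E₁ = 1.1416e-18 J, E₂ = 5.2275e-19 J.
|ΔE| = |1.1416e-18 − 5.2275e-19| = 6.19e-19 J = 3.86 eV.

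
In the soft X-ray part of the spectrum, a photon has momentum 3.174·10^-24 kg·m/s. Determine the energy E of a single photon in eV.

Since E = pc for a photon, E = 9.515·10^-16 J.
Converting to eV: E = 5939 eV ≈ 5940 eV.

5940 eV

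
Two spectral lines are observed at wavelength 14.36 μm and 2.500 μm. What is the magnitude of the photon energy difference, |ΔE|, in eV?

0.410 eV

Using E = hc/λ: E₁ = 1.3833 × 10^-20 J, E₂ = 7.9458 × 10^-20 J.
|ΔE| = |1.3833 × 10^-20 − 7.9458 × 10^-20| = 6.56 × 10^-20 J = 0.410 eV.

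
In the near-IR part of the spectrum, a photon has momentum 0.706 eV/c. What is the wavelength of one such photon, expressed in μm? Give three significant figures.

1.76 μm

Convert to SI: p = 0.706 eV/c = 3.7731e-28 kg·m/s.
For a photon λ = h/p, so λ = 1.756e-6 m.
Converting to μm: λ = 1.756 μm ≈ 1.76 μm.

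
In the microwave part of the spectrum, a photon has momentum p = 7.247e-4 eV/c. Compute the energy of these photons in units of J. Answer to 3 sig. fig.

1.16e-22 J

Take c = 2.99792458e8 m/s, 1 eV = 1.602176634e-19 J.
In SI units: p = 7.247e-4 eV/c = 3.8730e-31 kg·m/s.
For a photon E = pc, so E = 1.161e-22 J.
So E ≈ 1.16e-22 J.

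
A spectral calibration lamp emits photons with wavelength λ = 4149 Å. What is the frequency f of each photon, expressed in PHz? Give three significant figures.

0.723 PHz

(c = 2.99792458e8 m/s.)
First convert: λ = 4149 Å = 4.149e-7 m.
The photon relation is f = c/λ, giving f = 7.226e14 Hz.
Converting to PHz: f = 0.7226 PHz ≈ 0.723 PHz.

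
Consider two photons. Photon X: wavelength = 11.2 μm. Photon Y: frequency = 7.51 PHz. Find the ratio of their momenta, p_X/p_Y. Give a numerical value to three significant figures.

3.56 × 10^-3

p_X = 5.916 × 10^-29 kg·m/s (from wavelength = 11.2 μm, via p = h/λ).
p_Y = 1.660 × 10^-26 kg·m/s (from frequency = 7.51 PHz, via p = hf/c).
Ratio = 5.916 × 10^-29 / 1.660 × 10^-26 = 3.56 × 10^-3.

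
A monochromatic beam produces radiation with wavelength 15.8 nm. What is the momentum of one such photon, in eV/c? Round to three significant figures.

In SI units: λ = 15.8 nm = 1.58e-8 m.
For a photon p = h/λ, so p = 4.194e-26 kg·m/s.
Converting to eV/c: p = 78.47 eV/c ≈ 78.5 eV/c.

78.5 eV/c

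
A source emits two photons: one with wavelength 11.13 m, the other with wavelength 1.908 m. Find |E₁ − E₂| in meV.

5.38e-4 meV

Using E = hc/λ: E₁ = 1.7848e-26 J, E₂ = 1.0411e-25 J.
|ΔE| = |1.7848e-26 − 1.0411e-25| = 8.63e-26 J = 5.38e-4 meV.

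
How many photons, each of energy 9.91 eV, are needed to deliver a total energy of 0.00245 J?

1.54e15 photons

Per-photon energy: E = 1.588e-18 J (from energy = 9.91 eV).
N = E_total / E_photon = 0.00245 J / 1.588e-18 J = 1.54e15.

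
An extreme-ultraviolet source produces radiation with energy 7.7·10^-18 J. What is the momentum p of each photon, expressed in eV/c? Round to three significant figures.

Since p = E/c for a photon, p = 2.568·10^-26 kg·m/s.
Converting to eV/c: p = 48.06 eV/c ≈ 48.1 eV/c.

48.1 eV/c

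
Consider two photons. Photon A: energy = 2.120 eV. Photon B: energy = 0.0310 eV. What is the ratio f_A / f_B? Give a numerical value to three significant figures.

f_A = 5.126 × 10^14 Hz (from energy = 2.120 eV, via f = E/h).
f_B = 7.496 × 10^12 Hz (from energy = 0.0310 eV, via f = E/h).
Ratio = 5.126 × 10^14 / 7.496 × 10^12 = 68.4.

68.4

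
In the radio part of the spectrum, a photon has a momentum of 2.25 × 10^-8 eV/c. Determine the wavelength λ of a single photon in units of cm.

Convert to SI: p = 2.25 × 10^-8 eV/c = 1.2025 × 10^-35 kg·m/s.
Apply λ = h/p: λ = 55.10 m.
Converting to cm: λ = 5510 cm ≈ 5510 cm.

5510 cm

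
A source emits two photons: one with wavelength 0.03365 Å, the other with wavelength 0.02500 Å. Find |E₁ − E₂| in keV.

127 keV

Using E = hc/λ: E₁ = 5.9033e-14 J, E₂ = 7.9458e-14 J.
|ΔE| = |5.9033e-14 − 7.9458e-14| = 2.04e-14 J = 127 keV.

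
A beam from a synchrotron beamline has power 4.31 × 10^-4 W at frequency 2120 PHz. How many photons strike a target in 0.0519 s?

1.59 × 10^10 photons

Total energy: E_total = P·t = 4.31 × 10^-4 × 0.0519 = 2.237 × 10^-5 J.
Per-photon energy: E = 1.405 × 10^-15 J.
N = E_total / E_photon = 1.59 × 10^10.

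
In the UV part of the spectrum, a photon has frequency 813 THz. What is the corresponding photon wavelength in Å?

(c = 2.99792458e8 m/s.)
First convert: f = 813 THz = 8.13e14 Hz.
The photon relation is λ = c/f, giving λ = 3.687e-7 m.
Converting to Å: λ = 3687 Å ≈ 3690 Å.

3690 Å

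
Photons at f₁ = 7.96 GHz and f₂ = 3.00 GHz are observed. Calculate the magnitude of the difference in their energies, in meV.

Using E = hf: E₁ = 5.274e-24 J, E₂ = 1.988e-24 J.
|ΔE| = |5.274e-24 − 1.988e-24| = 3.29e-24 J = 0.0205 meV.

0.0205 meV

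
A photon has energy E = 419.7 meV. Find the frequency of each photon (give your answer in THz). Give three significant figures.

101 THz

Convert to SI: E = 419.7 meV = 6.7243e-20 J.
Since f = E/h for a photon, f = 1.015e14 Hz.
Converting to THz: f = 101.5 THz ≈ 101 THz.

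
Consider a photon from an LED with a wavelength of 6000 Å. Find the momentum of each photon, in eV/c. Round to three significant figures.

Convert to SI: λ = 6000 Å = 6.0e-7 m.
For a photon p = h/λ, so p = 1.104e-27 kg·m/s.
Converting to eV/c: p = 2.066 eV/c ≈ 2.07 eV/c.

2.07 eV/c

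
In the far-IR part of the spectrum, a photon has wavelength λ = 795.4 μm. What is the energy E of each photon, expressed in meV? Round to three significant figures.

1.56 meV

Convert to SI: λ = 795.4 μm = 7.954e-4 m.
Apply E = hc/λ: E = 2.497e-22 J.
Converting to meV: E = 1.559 meV ≈ 1.56 meV.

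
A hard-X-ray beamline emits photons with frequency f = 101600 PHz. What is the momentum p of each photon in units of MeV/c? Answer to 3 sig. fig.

First convert: f = 101600 PHz = 1.016e20 Hz.
Apply p = hf/c: p = 2.246e-22 kg·m/s.
Converting to MeV/c: p = 0.4202 MeV/c ≈ 0.420 MeV/c.

0.420 MeV/c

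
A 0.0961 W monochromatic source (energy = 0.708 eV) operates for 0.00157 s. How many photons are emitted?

1.33 × 10^15 photons

Total energy: E_total = P·t = 0.0961 × 0.00157 = 1.509 × 10^-4 J.
Per-photon energy: E = 1.134 × 10^-19 J.
N = E_total / E_photon = 1.33 × 10^15.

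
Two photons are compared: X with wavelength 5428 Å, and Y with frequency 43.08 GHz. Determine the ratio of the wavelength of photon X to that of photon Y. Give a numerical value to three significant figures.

λ_X = 5.428 × 10^-7 m (from wavelength = 5428 Å, via λ given directly).
λ_Y = 0.006959 m (from frequency = 43.08 GHz, via λ = c/f).
Ratio = 5.428 × 10^-7 / 0.006959 = 7.80 × 10^-5.

7.80 × 10^-5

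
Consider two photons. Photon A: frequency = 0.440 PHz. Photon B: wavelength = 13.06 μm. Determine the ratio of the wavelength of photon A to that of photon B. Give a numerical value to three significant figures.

λ_A = 6.813 × 10^-7 m (from frequency = 0.440 PHz, via λ = c/f).
λ_B = 1.306 × 10^-5 m (from wavelength = 13.06 μm, via λ given directly).
Ratio = 6.813 × 10^-7 / 1.306 × 10^-5 = 0.0522.

0.0522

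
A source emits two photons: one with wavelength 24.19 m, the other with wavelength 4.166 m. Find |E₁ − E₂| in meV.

Using E = hc/λ: E₁ = 8.2118e-27 J, E₂ = 4.7682e-26 J.
|ΔE| = |8.2118e-27 − 4.7682e-26| = 3.95e-26 J = 2.46e-4 meV.

2.46e-4 meV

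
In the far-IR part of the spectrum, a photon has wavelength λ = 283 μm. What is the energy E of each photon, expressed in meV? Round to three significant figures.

4.38 meV

(h = 6.62607015·10^-34 J·s, c = 2.99792458·10^8 m/s, 1 eV = 1.602176634·10^-19 J.)
In SI units: λ = 283 μm = 2.83·10^-4 m.
Apply E = hc/λ: E = 7.019·10^-22 J.
Converting to meV: E = 4.381 meV ≈ 4.38 meV.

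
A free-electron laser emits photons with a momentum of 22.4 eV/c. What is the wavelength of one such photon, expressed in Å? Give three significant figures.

554 Å

(h = 6.62607015e-34 J·s, c = 2.99792458e8 m/s, 1 eV = 1.602176634e-19 J.)
First convert: p = 22.4 eV/c = 1.1971e-26 kg·m/s.
The photon relation is λ = h/p, giving λ = 5.535e-8 m.
Converting to Å: λ = 553.5 Å ≈ 554 Å.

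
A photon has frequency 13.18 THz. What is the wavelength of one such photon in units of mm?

Convert to SI: f = 13.18 THz = 1.318 × 10^13 Hz.
Since λ = c/f for a photon, λ = 2.275 × 10^-5 m.
Converting to mm: λ = 0.02275 mm ≈ 0.0227 mm.

0.0227 mm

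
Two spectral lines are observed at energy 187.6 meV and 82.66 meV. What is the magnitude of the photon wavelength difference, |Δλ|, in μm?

8.39 μm

Using λ = hc/E: λ₁ = 6.6090·10^-6 m, λ₂ = 1.4999·10^-5 m.
|Δλ| = |6.6090·10^-6 − 1.4999·10^-5| = 8.39·10^-6 m = 8.39 μm.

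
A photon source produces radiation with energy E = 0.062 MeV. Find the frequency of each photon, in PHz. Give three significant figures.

(h = 6.62607015 × 10^-34 J·s, 1 eV = 1.602176634 × 10^-19 J.)
First convert: E = 0.062 MeV = 9.9335 × 10^-15 J.
For a photon f = E/h, so f = 1.499 × 10^19 Hz.
Converting to PHz: f = 14990 PHz ≈ 1.50 × 10^4 PHz.

1.50 × 10^4 PHz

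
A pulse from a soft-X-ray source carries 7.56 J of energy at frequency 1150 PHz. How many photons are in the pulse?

Per-photon energy: E = 7.620e-16 J (from frequency = 1150 PHz).
N = E_total / E_photon = 7.56 J / 7.620e-16 J = 9.92e15.

9.92e15 photons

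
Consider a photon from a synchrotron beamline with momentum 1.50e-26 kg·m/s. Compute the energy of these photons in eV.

Use c = 2.99792458e8 m/s, 1 eV = 1.602176634e-19 J.
The photon relation is E = pc, giving E = 4.497e-18 J.
Converting to eV: E = 28.07 eV ≈ 28.1 eV.

28.1 eV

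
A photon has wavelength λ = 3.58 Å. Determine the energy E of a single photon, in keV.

3.46 keV

First convert: λ = 3.58 Å = 3.58 × 10^-10 m.
Since E = hc/λ for a photon, E = 5.549 × 10^-16 J.
Converting to keV: E = 3.463 keV ≈ 3.46 keV.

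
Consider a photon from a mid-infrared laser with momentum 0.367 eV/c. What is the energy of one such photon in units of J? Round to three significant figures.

5.88e-20 J

In SI units: p = 0.367 eV/c = 1.9614e-28 kg·m/s.
Apply E = pc: E = 5.880e-20 J.
So E ≈ 5.88e-20 J.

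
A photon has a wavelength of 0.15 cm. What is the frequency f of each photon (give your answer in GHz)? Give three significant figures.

200 GHz

Use c = 2.99792458 × 10^8 m/s.
In SI units: λ = 0.15 cm = 0.0015 m.
For a photon f = c/λ, so f = 1.999 × 10^11 Hz.
Converting to GHz: f = 199.9 GHz ≈ 200 GHz.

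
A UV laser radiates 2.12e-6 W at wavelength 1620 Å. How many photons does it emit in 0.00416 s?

7.19e9 photons

Total energy: E_total = P·t = 2.12e-6 × 0.00416 = 8.819e-9 J.
Per-photon energy: E = 1.226e-18 J.
N = E_total / E_photon = 7.19e9.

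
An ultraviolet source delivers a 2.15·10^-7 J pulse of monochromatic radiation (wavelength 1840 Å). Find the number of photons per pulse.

1.99·10^11 photons

Per-photon energy: E = 1.080·10^-18 J (from wavelength = 1840 Å).
N = E_total / E_photon = 2.15·10^-7 J / 1.080·10^-18 J = 1.99·10^11.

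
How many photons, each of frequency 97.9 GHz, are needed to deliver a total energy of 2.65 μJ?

4.09e16 photons

Per-photon energy: E = 6.487e-23 J (from frequency = 97.9 GHz).
N = E_total / E_photon = 2.65e-6 J / 6.487e-23 J = 4.09e16.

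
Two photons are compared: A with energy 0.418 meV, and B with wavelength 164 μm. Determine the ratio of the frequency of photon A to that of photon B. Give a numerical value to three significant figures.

0.0553

f_A = 1.011e11 Hz (from energy = 0.418 meV, via f = E/h).
f_B = 1.828e12 Hz (from wavelength = 164 μm, via f = c/λ).
Ratio = 1.011e11 / 1.828e12 = 0.0553.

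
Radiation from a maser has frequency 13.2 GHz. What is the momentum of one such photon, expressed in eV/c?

(h = 6.62607015e-34 J·s, c = 2.99792458e8 m/s, 1 eV = 1.602176634e-19 J.)
Convert to SI: f = 13.2 GHz = 1.32e10 Hz.
For a photon p = hf/c, so p = 2.917e-32 kg·m/s.
Converting to eV/c: p = 5.459e-5 eV/c ≈ 5.46e-5 eV/c.

5.46e-5 eV/c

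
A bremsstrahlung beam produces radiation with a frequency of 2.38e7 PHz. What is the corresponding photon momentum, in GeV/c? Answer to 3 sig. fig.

Take h = 6.62607015e-34 J·s, c = 2.99792458e8 m/s, 1 eV = 1.602176634e-19 J.
In SI units: f = 2.38e7 PHz = 2.38e22 Hz.
The photon relation is p = hf/c, giving p = 5.260e-20 kg·m/s.
Converting to GeV/c: p = 0.09843 GeV/c ≈ 0.0984 GeV/c.

0.0984 GeV/c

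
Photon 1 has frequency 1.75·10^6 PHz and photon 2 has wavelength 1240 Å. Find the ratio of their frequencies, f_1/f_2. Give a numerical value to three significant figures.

f_1 = 1.750·10^21 Hz (from frequency = 1.75·10^6 PHz, via f given directly).
f_2 = 2.418·10^15 Hz (from wavelength = 1240 Å, via f = c/λ).
Ratio = 1.750·10^21 / 2.418·10^15 = 7.24·10^5.

7.24·10^5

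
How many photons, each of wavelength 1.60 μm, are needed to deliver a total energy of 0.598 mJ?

4.82e15 photons

Per-photon energy: E = 1.242e-19 J (from wavelength = 1.60 μm).
N = E_total / E_photon = 5.98e-4 J / 1.242e-19 J = 4.82e15.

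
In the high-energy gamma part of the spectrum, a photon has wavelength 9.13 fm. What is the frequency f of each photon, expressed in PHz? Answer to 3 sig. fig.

Use c = 2.99792458e8 m/s.
Convert to SI: λ = 9.13 fm = 9.13e-15 m.
Since f = c/λ for a photon, f = 3.284e22 Hz.
Converting to PHz: f = 3.284e7 PHz ≈ 3.28e7 PHz.

3.28e7 PHz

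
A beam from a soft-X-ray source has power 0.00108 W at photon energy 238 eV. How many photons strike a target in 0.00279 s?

7.90 × 10^10 photons

Total energy: E_total = P·t = 0.00108 × 0.00279 = 3.013 × 10^-6 J.
Per-photon energy: E = 3.813 × 10^-17 J.
N = E_total / E_photon = 7.90 × 10^10.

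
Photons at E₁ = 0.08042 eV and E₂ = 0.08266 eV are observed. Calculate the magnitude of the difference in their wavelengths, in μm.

Using λ = hc/E: λ₁ = 1.5417 × 10^-5 m, λ₂ = 1.4999 × 10^-5 m.
|Δλ| = |1.5417 × 10^-5 − 1.4999 × 10^-5| = 4.18 × 10^-7 m = 0.418 μm.

0.418 μm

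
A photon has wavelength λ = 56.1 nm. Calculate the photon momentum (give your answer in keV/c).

0.0221 keV/c

Convert to SI: λ = 56.1 nm = 5.61e-8 m.
For a photon p = h/λ, so p = 1.181e-26 kg·m/s.
Converting to keV/c: p = 0.02210 keV/c ≈ 0.0221 keV/c.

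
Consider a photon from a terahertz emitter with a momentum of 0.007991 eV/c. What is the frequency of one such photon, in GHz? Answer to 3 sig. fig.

First convert: p = 0.007991 eV/c = 4.2706 × 10^-30 kg·m/s.
Since f = pc/h for a photon, f = 1.932 × 10^12 Hz.
Converting to GHz: f = 1932 GHz ≈ 1930 GHz.

1930 GHz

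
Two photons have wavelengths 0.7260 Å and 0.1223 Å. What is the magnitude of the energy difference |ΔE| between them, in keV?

84.3 keV

Using E = hc/λ: E₁ = 2.7362e-15 J, E₂ = 1.6242e-14 J.
|ΔE| = |2.7362e-15 − 1.6242e-14| = 1.35e-14 J = 84.3 keV.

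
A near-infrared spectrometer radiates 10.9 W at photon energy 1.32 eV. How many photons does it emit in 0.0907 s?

Total energy: E_total = P·t = 10.9 × 0.0907 = 0.9886 J.
Per-photon energy: E = 2.115 × 10^-19 J.
N = E_total / E_photon = 4.67 × 10^18.

4.67 × 10^18 photons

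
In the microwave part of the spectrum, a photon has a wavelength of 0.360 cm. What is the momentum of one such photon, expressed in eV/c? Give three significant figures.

3.44·10^-4 eV/c

Convert to SI: λ = 0.360 cm = 0.00360 m.
Since p = h/λ for a photon, p = 1.841·10^-31 kg·m/s.
Converting to eV/c: p = 3.444·10^-4 eV/c ≈ 3.44·10^-4 eV/c.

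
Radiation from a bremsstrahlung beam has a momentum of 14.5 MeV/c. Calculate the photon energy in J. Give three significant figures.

In SI units: p = 14.5 MeV/c = 7.7492·10^-21 kg·m/s.
Apply E = pc: E = 2.323·10^-12 J.
So E ≈ 2.32·10^-12 J.

2.32·10^-12 J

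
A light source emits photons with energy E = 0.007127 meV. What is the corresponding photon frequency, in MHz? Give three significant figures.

1720 MHz

Convert to SI: E = 0.007127 meV = 1.1419e-24 J.
Apply f = E/h: f = 1.723e9 Hz.
Converting to MHz: f = 1723 MHz ≈ 1720 MHz.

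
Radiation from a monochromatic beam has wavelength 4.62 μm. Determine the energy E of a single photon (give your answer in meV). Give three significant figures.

Use h = 6.62607015e-34 J·s, c = 2.99792458e8 m/s, 1 eV = 1.602176634e-19 J.
In SI units: λ = 4.62 μm = 4.62e-6 m.
The photon relation is E = hc/λ, giving E = 4.300e-20 J.
Converting to meV: E = 268.4 meV ≈ 268 meV.

268 meV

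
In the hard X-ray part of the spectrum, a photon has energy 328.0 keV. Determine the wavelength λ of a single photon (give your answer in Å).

Use h = 6.62607015·10^-34 J·s, c = 2.99792458·10^8 m/s, 1 eV = 1.602176634·10^-19 J.
First convert: E = 328.0 keV = 5.2551·10^-14 J.
For a photon λ = hc/E, so λ = 3.780·10^-12 m.
Converting to Å: λ = 0.03780 Å ≈ 0.0378 Å.

0.0378 Å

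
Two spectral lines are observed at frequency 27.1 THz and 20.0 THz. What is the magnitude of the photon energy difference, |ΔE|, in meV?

Using E = hf: E₁ = 1.796 × 10^-20 J, E₂ = 1.325 × 10^-20 J.
|ΔE| = |1.796 × 10^-20 − 1.325 × 10^-20| = 4.70 × 10^-21 J = 29.4 meV.

29.4 meV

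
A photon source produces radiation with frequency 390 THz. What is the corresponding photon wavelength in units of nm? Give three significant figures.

In SI units: f = 390 THz = 3.9e14 Hz.
For a photon λ = c/f, so λ = 7.687e-7 m.
Converting to nm: λ = 768.7 nm ≈ 769 nm.

769 nm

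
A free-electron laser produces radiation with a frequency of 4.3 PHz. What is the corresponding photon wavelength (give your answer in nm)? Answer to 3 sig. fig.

69.7 nm

First convert: f = 4.3 PHz = 4.3·10^15 Hz.
Since λ = c/f for a photon, λ = 6.972·10^-8 m.
Converting to nm: λ = 69.72 nm ≈ 69.7 nm.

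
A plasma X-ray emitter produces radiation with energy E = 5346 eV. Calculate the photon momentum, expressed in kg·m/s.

Use c = 2.99792458 × 10^8 m/s, 1 eV = 1.602176634 × 10^-19 J.
First convert: E = 5346 eV = 8.5652 × 10^-16 J.
For a photon p = E/c, so p = 2.857 × 10^-24 kg·m/s.
So p ≈ 2.86 × 10^-24 kg·m/s.

2.86 × 10^-24 kg·m/s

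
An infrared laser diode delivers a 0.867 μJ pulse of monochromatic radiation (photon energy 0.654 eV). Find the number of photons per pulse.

Per-photon energy: E = 1.048e-19 J (from energy = 0.654 eV).
N = E_total / E_photon = 8.67e-7 J / 1.048e-19 J = 8.27e12.

8.27e12 photons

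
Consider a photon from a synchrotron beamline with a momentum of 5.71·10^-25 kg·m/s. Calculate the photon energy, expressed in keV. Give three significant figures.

1.07 keV

Since E = pc for a photon, E = 1.712·10^-16 J.
Converting to keV: E = 1.068 keV ≈ 1.07 keV.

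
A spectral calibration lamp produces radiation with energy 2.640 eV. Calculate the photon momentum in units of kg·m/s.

First convert: E = 2.640 eV = 4.2297·10^-19 J.
For a photon p = E/c, so p = 1.411·10^-27 kg·m/s.
So p ≈ 1.41·10^-27 kg·m/s.

1.41·10^-27 kg·m/s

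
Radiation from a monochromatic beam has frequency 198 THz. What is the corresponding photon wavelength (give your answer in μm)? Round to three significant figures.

1.51 μm

First convert: f = 198 THz = 1.98e14 Hz.
The photon relation is λ = c/f, giving λ = 1.514e-6 m.
Converting to μm: λ = 1.514 μm ≈ 1.51 μm.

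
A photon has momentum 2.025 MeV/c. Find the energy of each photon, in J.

In SI units: p = 2.025 MeV/c = 1.0822e-21 kg·m/s.
Apply E = pc: E = 3.244e-13 J.
So E ≈ 3.24e-13 J.

3.24e-13 J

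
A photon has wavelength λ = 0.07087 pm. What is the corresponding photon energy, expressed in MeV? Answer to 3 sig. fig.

17.5 MeV

In SI units: λ = 0.07087 pm = 7.087e-14 m.
For a photon E = hc/λ, so E = 2.803e-12 J.
Converting to MeV: E = 17.49 MeV ≈ 17.5 MeV.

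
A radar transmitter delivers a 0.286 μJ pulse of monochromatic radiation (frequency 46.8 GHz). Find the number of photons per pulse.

9.22 × 10^15 photons

Per-photon energy: E = 3.101 × 10^-23 J (from frequency = 46.8 GHz).
N = E_total / E_photon = 2.86 × 10^-7 J / 3.101 × 10^-23 J = 9.22 × 10^15.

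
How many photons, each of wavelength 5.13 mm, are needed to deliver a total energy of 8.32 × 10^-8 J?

Per-photon energy: E = 3.872 × 10^-23 J (from wavelength = 5.13 mm).
N = E_total / E_photon = 8.32 × 10^-8 J / 3.872 × 10^-23 J = 2.15 × 10^15.

2.15 × 10^15 photons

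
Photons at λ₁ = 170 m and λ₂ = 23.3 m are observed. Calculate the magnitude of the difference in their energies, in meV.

Using E = hc/λ: E₁ = 1.168e-27 J, E₂ = 8.526e-27 J.
|ΔE| = |1.168e-27 − 8.526e-27| = 7.36e-27 J = 4.59e-5 meV.

4.59e-5 meV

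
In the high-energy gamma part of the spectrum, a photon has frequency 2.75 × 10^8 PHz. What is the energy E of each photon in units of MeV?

In SI units: f = 2.75 × 10^8 PHz = 2.75 × 10^23 Hz.
The photon relation is E = hf, giving E = 1.822 × 10^-10 J.
Converting to MeV: E = 1137 MeV ≈ 1140 MeV.

1140 MeV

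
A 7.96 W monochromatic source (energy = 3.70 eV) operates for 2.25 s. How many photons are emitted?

3.02 × 10^19 photons

Total energy: E_total = P·t = 7.96 × 2.25 = 17.91 J.
Per-photon energy: E = 5.928 × 10^-19 J.
N = E_total / E_photon = 3.02 × 10^19.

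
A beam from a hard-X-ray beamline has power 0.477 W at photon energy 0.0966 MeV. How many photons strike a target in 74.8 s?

2.31·10^15 photons

Total energy: E_total = P·t = 0.477 × 74.8 = 35.68 J.
Per-photon energy: E = 1.548·10^-14 J.
N = E_total / E_photon = 2.31·10^15.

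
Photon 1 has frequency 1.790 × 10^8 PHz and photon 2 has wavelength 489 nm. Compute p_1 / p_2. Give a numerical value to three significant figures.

2.92 × 10^8

p_1 = 3.956 × 10^-19 kg·m/s (from frequency = 1.790 × 10^8 PHz, via p = hf/c).
p_2 = 1.355 × 10^-27 kg·m/s (from wavelength = 489 nm, via p = h/λ).
Ratio = 3.956 × 10^-19 / 1.355 × 10^-27 = 2.92 × 10^8.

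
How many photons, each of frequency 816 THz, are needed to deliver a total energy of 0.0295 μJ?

5.46e10 photons

Per-photon energy: E = 5.407e-19 J (from frequency = 816 THz).
N = E_total / E_photon = 2.95e-8 J / 5.407e-19 J = 5.46e10.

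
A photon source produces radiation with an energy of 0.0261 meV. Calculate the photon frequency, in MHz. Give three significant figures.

Use h = 6.62607015 × 10^-34 J·s, 1 eV = 1.602176634 × 10^-19 J.
Convert to SI: E = 0.0261 meV = 4.1817 × 10^-24 J.
The photon relation is f = E/h, giving f = 6.311 × 10^9 Hz.
Converting to MHz: f = 6311 MHz ≈ 6310 MHz.

6310 MHz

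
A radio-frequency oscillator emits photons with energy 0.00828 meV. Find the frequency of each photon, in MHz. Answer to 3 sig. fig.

Convert to SI: E = 0.00828 meV = 1.3266e-24 J.
For a photon f = E/h, so f = 2.002e9 Hz.
Converting to MHz: f = 2002 MHz ≈ 2000 MHz.

2000 MHz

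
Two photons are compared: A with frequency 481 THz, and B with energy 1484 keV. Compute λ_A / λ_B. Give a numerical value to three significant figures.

λ_A = 6.233·10^-7 m (from frequency = 481 THz, via λ = c/f).
λ_B = 8.355·10^-13 m (from energy = 1484 keV, via λ = hc/E).
Ratio = 6.233·10^-7 / 8.355·10^-13 = 7.46·10^5.

7.46·10^5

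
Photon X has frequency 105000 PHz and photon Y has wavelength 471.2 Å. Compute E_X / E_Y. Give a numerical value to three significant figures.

1.65 × 10^4

E_X = 6.957 × 10^-14 J (from frequency = 105000 PHz, via E = hf).
E_Y = 4.216 × 10^-18 J (from wavelength = 471.2 Å, via E = hc/λ).
Ratio = 6.957 × 10^-14 / 4.216 × 10^-18 = 1.65 × 10^4.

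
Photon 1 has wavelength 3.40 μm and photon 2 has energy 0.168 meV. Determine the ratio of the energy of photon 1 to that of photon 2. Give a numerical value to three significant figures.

2170

E_1 = 5.842e-20 J (from wavelength = 3.40 μm, via E = hc/λ).
E_2 = 2.692e-23 J (from energy = 0.168 meV, via E given directly).
Ratio = 5.842e-20 / 2.692e-23 = 2170.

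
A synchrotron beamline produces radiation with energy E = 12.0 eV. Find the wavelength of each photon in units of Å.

1030 Å

Use h = 6.62607015e-34 J·s, c = 2.99792458e8 m/s, 1 eV = 1.602176634e-19 J.
Convert to SI: E = 12.0 eV = 1.9226e-18 J.
For a photon λ = hc/E, so λ = 1.033e-7 m.
Converting to Å: λ = 1033 Å ≈ 1030 Å.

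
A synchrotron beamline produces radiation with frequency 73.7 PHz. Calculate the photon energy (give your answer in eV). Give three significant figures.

305 eV

Take h = 6.62607015·10^-34 J·s, 1 eV = 1.602176634·10^-19 J.
In SI units: f = 73.7 PHz = 7.37·10^16 Hz.
The photon relation is E = hf, giving E = 4.883·10^-17 J.
Converting to eV: E = 304.8 eV ≈ 305 eV.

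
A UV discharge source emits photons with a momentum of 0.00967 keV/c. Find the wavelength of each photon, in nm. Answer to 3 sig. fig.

128 nm

(h = 6.62607015e-34 J·s, c = 2.99792458e8 m/s, 1 eV = 1.602176634e-19 J.)
Convert to SI: p = 0.00967 keV/c = 5.1679e-27 kg·m/s.
Apply λ = h/p: λ = 1.282e-7 m.
Converting to nm: λ = 128.2 nm ≈ 128 nm.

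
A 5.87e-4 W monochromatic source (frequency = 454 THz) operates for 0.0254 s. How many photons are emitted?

Total energy: E_total = P·t = 5.87e-4 × 0.0254 = 1.491e-5 J.
Per-photon energy: E = 3.008e-19 J.
N = E_total / E_photon = 4.96e13.

4.96e13 photons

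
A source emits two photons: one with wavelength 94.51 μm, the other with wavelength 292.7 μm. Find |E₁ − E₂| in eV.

Using E = hc/λ: E₁ = 2.1018 × 10^-21 J, E₂ = 6.7866 × 10^-22 J.
|ΔE| = |2.1018 × 10^-21 − 6.7866 × 10^-22| = 1.42 × 10^-21 J = 8.88 × 10^-3 eV.

8.88 × 10^-3 eV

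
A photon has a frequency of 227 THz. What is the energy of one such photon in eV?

0.939 eV

Take h = 6.62607015e-34 J·s, 1 eV = 1.602176634e-19 J.
Convert to SI: f = 227 THz = 2.27e14 Hz.
Apply E = hf: E = 1.504e-19 J.
Converting to eV: E = 0.9388 eV ≈ 0.939 eV.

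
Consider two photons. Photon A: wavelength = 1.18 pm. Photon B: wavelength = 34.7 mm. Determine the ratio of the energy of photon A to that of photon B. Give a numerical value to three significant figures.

2.94e10

E_A = 1.683e-13 J (from wavelength = 1.18 pm, via E = hc/λ).
E_B = 5.725e-24 J (from wavelength = 34.7 mm, via E = hc/λ).
Ratio = 1.683e-13 / 5.725e-24 = 2.94e10.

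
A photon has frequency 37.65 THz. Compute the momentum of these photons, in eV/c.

Convert to SI: f = 37.65 THz = 3.765 × 10^13 Hz.
For a photon p = hf/c, so p = 8.321 × 10^-29 kg·m/s.
Converting to eV/c: p = 0.1557 eV/c ≈ 0.156 eV/c.

0.156 eV/c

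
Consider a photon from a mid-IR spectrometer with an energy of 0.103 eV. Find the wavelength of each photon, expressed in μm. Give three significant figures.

12.0 μm

(h = 6.62607015·10^-34 J·s, c = 2.99792458·10^8 m/s, 1 eV = 1.602176634·10^-19 J.)
In SI units: E = 0.103 eV = 1.6502·10^-20 J.
For a photon λ = hc/E, so λ = 1.204·10^-5 m.
Converting to μm: λ = 12.04 μm ≈ 12.0 μm.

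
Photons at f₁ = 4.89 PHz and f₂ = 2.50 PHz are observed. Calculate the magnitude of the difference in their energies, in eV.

9.88 eV

Using E = hf: E₁ = 3.240·10^-18 J, E₂ = 1.657·10^-18 J.
|ΔE| = |3.240·10^-18 − 1.657·10^-18| = 1.58·10^-18 J = 9.88 eV.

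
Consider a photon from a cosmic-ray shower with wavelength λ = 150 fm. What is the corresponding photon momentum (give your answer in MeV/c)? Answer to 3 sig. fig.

(h = 6.62607015e-34 J·s, c = 2.99792458e8 m/s, 1 eV = 1.602176634e-19 J.)
In SI units: λ = 150 fm = 1.5e-13 m.
For a photon p = h/λ, so p = 4.417e-21 kg·m/s.
Converting to MeV/c: p = 8.266 MeV/c ≈ 8.27 MeV/c.

8.27 MeV/c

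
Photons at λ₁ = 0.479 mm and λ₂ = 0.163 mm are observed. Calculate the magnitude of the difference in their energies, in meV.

Using E = hc/λ: E₁ = 4.147e-22 J, E₂ = 1.219e-21 J.
|ΔE| = |4.147e-22 − 1.219e-21| = 8.04e-22 J = 5.02 meV.

5.02 meV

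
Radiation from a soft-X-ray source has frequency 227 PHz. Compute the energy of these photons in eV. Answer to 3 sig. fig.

939 eV

Use h = 6.62607015 × 10^-34 J·s, 1 eV = 1.602176634 × 10^-19 J.
In SI units: f = 227 PHz = 2.27 × 10^17 Hz.
For a photon E = hf, so E = 1.504 × 10^-16 J.
Converting to eV: E = 938.8 eV ≈ 939 eV.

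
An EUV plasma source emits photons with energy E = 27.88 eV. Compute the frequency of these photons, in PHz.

Take h = 6.62607015·10^-34 J·s, 1 eV = 1.602176634·10^-19 J.
In SI units: E = 27.88 eV = 4.4669·10^-18 J.
The photon relation is f = E/h, giving f = 6.741·10^15 Hz.
Converting to PHz: f = 6.741 PHz ≈ 6.74 PHz.

6.74 PHz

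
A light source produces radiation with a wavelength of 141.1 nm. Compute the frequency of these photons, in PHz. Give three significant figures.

Take c = 2.99792458 × 10^8 m/s.
In SI units: λ = 141.1 nm = 1.411 × 10^-7 m.
Apply f = c/λ: f = 2.125 × 10^15 Hz.
Converting to PHz: f = 2.125 PHz ≈ 2.12 PHz.

2.12 PHz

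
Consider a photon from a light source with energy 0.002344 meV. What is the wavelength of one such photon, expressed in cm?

52.9 cm

In SI units: E = 0.002344 meV = 3.7555e-25 J.
For a photon λ = hc/E, so λ = 0.5289 m.
Converting to cm: λ = 52.89 cm ≈ 52.9 cm.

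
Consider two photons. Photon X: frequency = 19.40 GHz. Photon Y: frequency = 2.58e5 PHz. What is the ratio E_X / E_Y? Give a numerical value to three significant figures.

7.52e-11

E_X = 1.285e-23 J (from frequency = 19.40 GHz, via E = hf).
E_Y = 1.710e-13 J (from frequency = 2.58e5 PHz, via E = hf).
Ratio = 1.285e-23 / 1.710e-13 = 7.52e-11.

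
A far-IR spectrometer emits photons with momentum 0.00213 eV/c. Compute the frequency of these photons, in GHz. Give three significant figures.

(h = 6.62607015 × 10^-34 J·s, c = 2.99792458 × 10^8 m/s, 1 eV = 1.602176634 × 10^-19 J.)
In SI units: p = 0.00213 eV/c = 1.1383 × 10^-30 kg·m/s.
For a photon f = pc/h, so f = 5.150 × 10^11 Hz.
Converting to GHz: f = 515.0 GHz ≈ 515 GHz.

515 GHz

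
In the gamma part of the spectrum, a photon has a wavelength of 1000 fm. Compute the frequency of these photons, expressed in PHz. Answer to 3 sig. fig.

3.00 × 10^5 PHz

First convert: λ = 1000 fm = 1.0 × 10^-12 m.
Since f = c/λ for a photon, f = 2.998 × 10^20 Hz.
Converting to PHz: f = 299800 PHz ≈ 3.00 × 10^5 PHz.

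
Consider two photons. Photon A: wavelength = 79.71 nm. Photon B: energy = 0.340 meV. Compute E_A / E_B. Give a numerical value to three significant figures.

E_A = 2.492e-18 J (from wavelength = 79.71 nm, via E = hc/λ).
E_B = 5.447e-23 J (from energy = 0.340 meV, via E given directly).
Ratio = 2.492e-18 / 5.447e-23 = 4.57e4.

4.57e4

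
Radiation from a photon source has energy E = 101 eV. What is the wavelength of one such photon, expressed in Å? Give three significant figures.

123 Å

Take h = 6.62607015 × 10^-34 J·s, c = 2.99792458 × 10^8 m/s, 1 eV = 1.602176634 × 10^-19 J.
First convert: E = 101 eV = 1.6182 × 10^-17 J.
For a photon λ = hc/E, so λ = 1.228 × 10^-8 m.
Converting to Å: λ = 122.8 Å ≈ 123 Å.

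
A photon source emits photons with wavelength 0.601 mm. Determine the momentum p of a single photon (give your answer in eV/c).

2.06 × 10^-3 eV/c

(h = 6.62607015 × 10^-34 J·s, c = 2.99792458 × 10^8 m/s, 1 eV = 1.602176634 × 10^-19 J.)
First convert: λ = 0.601 mm = 6.01 × 10^-4 m.
Since p = h/λ for a photon, p = 1.103 × 10^-30 kg·m/s.
Converting to eV/c: p = 0.002063 eV/c ≈ 2.06 × 10^-3 eV/c.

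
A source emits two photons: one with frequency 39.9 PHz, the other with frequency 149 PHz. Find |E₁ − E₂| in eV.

Using E = hf: E₁ = 2.644·10^-17 J, E₂ = 9.873·10^-17 J.
|ΔE| = |2.644·10^-17 − 9.873·10^-17| = 7.23·10^-17 J = 451 eV.

451 eV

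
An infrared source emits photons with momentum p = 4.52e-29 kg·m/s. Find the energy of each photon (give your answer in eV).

Take c = 2.99792458e8 m/s, 1 eV = 1.602176634e-19 J.
For a photon E = pc, so E = 1.355e-20 J.
Converting to eV: E = 0.08458 eV ≈ 0.0846 eV.

0.0846 eV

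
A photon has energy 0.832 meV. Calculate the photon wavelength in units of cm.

Take h = 6.62607015 × 10^-34 J·s, c = 2.99792458 × 10^8 m/s, 1 eV = 1.602176634 × 10^-19 J.
Convert to SI: E = 0.832 meV = 1.3330 × 10^-22 J.
Apply λ = hc/E: λ = 0.001490 m.
Converting to cm: λ = 0.1490 cm ≈ 0.149 cm.

0.149 cm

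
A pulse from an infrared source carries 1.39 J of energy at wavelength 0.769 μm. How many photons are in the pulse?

5.38·10^18 photons

Per-photon energy: E = 2.583·10^-19 J (from wavelength = 0.769 μm).
N = E_total / E_photon = 1.39 J / 2.583·10^-19 J = 5.38·10^18.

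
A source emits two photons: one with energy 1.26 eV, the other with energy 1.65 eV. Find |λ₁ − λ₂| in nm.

233 nm

Using λ = hc/E: λ₁ = 9.840e-7 m, λ₂ = 7.514e-7 m.
|Δλ| = |9.840e-7 − 7.514e-7| = 2.33e-7 m = 233 nm.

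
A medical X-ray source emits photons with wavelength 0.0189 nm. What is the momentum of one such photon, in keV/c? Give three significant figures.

Take h = 6.62607015·10^-34 J·s, c = 2.99792458·10^8 m/s, 1 eV = 1.602176634·10^-19 J.
In SI units: λ = 0.0189 nm = 1.89·10^-11 m.
Since p = h/λ for a photon, p = 3.506·10^-23 kg·m/s.
Converting to keV/c: p = 65.60 keV/c ≈ 65.6 keV/c.

65.6 keV/c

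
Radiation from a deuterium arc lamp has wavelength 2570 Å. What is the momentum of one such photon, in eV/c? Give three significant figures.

(h = 6.62607015 × 10^-34 J·s, c = 2.99792458 × 10^8 m/s, 1 eV = 1.602176634 × 10^-19 J.)
In SI units: λ = 2570 Å = 2.57 × 10^-7 m.
For a photon p = h/λ, so p = 2.578 × 10^-27 kg·m/s.
Converting to eV/c: p = 4.824 eV/c ≈ 4.82 eV/c.

4.82 eV/c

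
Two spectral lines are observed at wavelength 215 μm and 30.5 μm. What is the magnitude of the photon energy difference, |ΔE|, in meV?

Using E = hc/λ: E₁ = 9.239·10^-22 J, E₂ = 6.513·10^-21 J.
|ΔE| = |9.239·10^-22 − 6.513·10^-21| = 5.59·10^-21 J = 34.9 meV.

34.9 meV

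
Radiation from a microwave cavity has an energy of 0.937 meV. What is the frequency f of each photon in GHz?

227 GHz

Take h = 6.62607015 × 10^-34 J·s, 1 eV = 1.602176634 × 10^-19 J.
In SI units: E = 0.937 meV = 1.5012 × 10^-22 J.
Apply f = E/h: f = 2.266 × 10^11 Hz.
Converting to GHz: f = 226.6 GHz ≈ 227 GHz.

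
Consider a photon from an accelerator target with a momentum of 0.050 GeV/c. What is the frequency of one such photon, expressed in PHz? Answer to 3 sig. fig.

1.21e7 PHz

Convert to SI: p = 0.050 GeV/c = 2.6721e-20 kg·m/s.
The photon relation is f = pc/h, giving f = 1.209e22 Hz.
Converting to PHz: f = 1.209e7 PHz ≈ 1.21e7 PHz.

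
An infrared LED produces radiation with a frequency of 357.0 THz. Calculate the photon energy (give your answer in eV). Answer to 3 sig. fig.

(h = 6.62607015 × 10^-34 J·s, 1 eV = 1.602176634 × 10^-19 J.)
In SI units: f = 357.0 THz = 3.570 × 10^14 Hz.
For a photon E = hf, so E = 2.366 × 10^-19 J.
Converting to eV: E = 1.476 eV ≈ 1.48 eV.

1.48 eV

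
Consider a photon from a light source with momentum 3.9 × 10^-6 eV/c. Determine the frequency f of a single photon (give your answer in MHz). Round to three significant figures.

Convert to SI: p = 3.9 × 10^-6 eV/c = 2.0843 × 10^-33 kg·m/s.
For a photon f = pc/h, so f = 9.430 × 10^8 Hz.
Converting to MHz: f = 943.0 MHz ≈ 943 MHz.

943 MHz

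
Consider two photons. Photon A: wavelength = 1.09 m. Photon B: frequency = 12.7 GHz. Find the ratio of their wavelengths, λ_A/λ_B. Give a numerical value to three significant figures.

λ_A = 1.090 m (from wavelength = 1.09 m, via λ given directly).
λ_B = 0.02361 m (from frequency = 12.7 GHz, via λ = c/f).
Ratio = 1.090 / 0.02361 = 46.2.

46.2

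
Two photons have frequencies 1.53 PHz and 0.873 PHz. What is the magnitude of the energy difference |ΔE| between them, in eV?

2.72 eV

Using E = hf: E₁ = 1.014e-18 J, E₂ = 5.785e-19 J.
|ΔE| = |1.014e-18 − 5.785e-19| = 4.35e-19 J = 2.72 eV.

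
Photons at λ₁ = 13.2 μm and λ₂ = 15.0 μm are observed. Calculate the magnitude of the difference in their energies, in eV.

0.0113 eV

Using E = hc/λ: E₁ = 1.505 × 10^-20 J, E₂ = 1.324 × 10^-20 J.
|ΔE| = |1.505 × 10^-20 − 1.324 × 10^-20| = 1.81 × 10^-21 J = 0.0113 eV.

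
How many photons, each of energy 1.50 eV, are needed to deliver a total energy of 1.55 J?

Per-photon energy: E = 2.403e-19 J (from energy = 1.50 eV).
N = E_total / E_photon = 1.55 J / 2.403e-19 J = 6.45e18.

6.45e18 photons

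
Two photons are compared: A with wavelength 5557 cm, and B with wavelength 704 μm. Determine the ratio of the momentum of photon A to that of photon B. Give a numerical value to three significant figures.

1.27 × 10^-5

p_A = 1.192 × 10^-35 kg·m/s (from wavelength = 5557 cm, via p = h/λ).
p_B = 9.412 × 10^-31 kg·m/s (from wavelength = 704 μm, via p = h/λ).
Ratio = 1.192 × 10^-35 / 9.412 × 10^-31 = 1.27 × 10^-5.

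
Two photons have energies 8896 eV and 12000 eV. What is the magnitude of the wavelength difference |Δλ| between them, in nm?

0.0361 nm

Using λ = hc/E: λ₁ = 1.3937 × 10^-10 m, λ₂ = 1.0332 × 10^-10 m.
|Δλ| = |1.3937 × 10^-10 − 1.0332 × 10^-10| = 3.61 × 10^-11 m = 0.0361 nm.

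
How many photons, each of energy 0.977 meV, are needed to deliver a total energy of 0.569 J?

3.64 × 10^21 photons

Per-photon energy: E = 1.565 × 10^-22 J (from energy = 0.977 meV).
N = E_total / E_photon = 0.569 J / 1.565 × 10^-22 J = 3.64 × 10^21.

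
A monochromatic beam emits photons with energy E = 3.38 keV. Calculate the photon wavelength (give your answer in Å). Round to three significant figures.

3.67 Å

Take h = 6.62607015·10^-34 J·s, c = 2.99792458·10^8 m/s, 1 eV = 1.602176634·10^-19 J.
In SI units: E = 3.38 keV = 5.4154·10^-16 J.
The photon relation is λ = hc/E, giving λ = 3.668·10^-10 m.
Converting to Å: λ = 3.668 Å ≈ 3.67 Å.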